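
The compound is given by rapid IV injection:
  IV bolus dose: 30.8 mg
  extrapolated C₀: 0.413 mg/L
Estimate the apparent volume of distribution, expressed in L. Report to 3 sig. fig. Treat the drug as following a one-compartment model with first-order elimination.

74.6 L

Vd = Dose / C₀ = 30.80 / 0.413 = 74.58 L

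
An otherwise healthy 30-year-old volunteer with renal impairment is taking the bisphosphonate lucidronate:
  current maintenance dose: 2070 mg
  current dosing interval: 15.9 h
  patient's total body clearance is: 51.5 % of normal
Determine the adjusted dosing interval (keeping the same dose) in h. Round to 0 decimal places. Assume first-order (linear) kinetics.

31 h

To keep the same average steady-state level, dosing rate must scale with clearance.
CL ratio = 51.5 / 100 = 0.5150
New interval (same dose) = 15.9 / 0.5150 = 30.87 h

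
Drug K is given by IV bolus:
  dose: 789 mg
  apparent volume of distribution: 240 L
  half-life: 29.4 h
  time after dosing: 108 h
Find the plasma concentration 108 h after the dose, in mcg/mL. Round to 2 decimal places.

0.26 mcg/mL

C₀ = Dose / Vd = 789.0 / 240 = 3.288 mg/L
k = ln2 / t½ = 0.693147 / 29.4 = 0.02358 h⁻¹
C = C₀ · e^(−k·t) = 3.288 × e^(−0.02358 × 108)
  = 3.288 × 0.07834 = 0.2576 mg/L
(0.2576 mg/L = 0.2576 mcg/mL)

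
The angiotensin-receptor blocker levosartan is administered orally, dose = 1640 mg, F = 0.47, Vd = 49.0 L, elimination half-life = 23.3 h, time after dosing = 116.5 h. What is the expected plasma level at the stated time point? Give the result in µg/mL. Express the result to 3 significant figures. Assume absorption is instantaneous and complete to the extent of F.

Amount reaching circulation = F × Dose = 0.47 × 1640 = 770.8 mg
C₀ = F·Dose / Vd = 770.8 / 49.0 = 15.73 mg/L
k = ln2 / t½ = 0.693147 / 23.3 = 0.02975 h⁻¹
t / t½ = 116.5 / 23.3 = 5 half-lives
C = C₀ × (1/2)^5 = 15.73 × 0.03125 = 0.4916 mg/L
(0.4916 mg/L = 0.4916 µg/mL)

0.492 µg/mL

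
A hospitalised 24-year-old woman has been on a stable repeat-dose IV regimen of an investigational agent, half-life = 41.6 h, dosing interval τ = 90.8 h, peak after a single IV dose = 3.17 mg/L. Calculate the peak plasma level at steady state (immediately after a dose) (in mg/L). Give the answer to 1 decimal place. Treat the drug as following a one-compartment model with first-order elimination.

4.1 mg/L

k = ln2 / t½ = 0.693147 / 41.6 = 0.01666 h⁻¹
e^(−kτ) = e^(−0.01666 × 90.8) = 0.2203
Accumulation ratio R = 1 / (1 − e^(−kτ)) = 1 / (1 − 0.2203) = 1.283
Steady-state peak = C₀ × R = 3.17 × 1.283 = 4.067 mg/L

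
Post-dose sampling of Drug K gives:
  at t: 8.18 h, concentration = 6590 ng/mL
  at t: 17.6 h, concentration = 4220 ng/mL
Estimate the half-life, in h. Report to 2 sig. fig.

15 h

k = ln(C₁/C₂) / (t₂ − t₁) = ln(6590/4220) / (17.6 − 8.18)
  = 0.4457 / 9.420 = 0.04731 h⁻¹
t½ = ln2 / k = 0.693147 / 0.04731 = 14.65 h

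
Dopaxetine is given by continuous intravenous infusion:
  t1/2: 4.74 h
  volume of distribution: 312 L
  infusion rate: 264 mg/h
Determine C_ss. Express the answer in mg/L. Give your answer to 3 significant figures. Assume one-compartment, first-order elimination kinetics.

5.79 mg/L

k = ln2 / t½ = 0.693147 / 4.74 = 0.1462 h⁻¹
CL = k × Vd = 0.1462 × 312 = 45.61 L/h
At steady state Css = R₀ / CL = 264 / 45.61 = 5.788 mg/L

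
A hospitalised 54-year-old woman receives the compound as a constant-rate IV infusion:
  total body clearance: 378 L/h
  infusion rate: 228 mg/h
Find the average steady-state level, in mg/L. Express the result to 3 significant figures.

At steady state Css = R₀ / CL = 228 / 378.0 = 0.6032 mg/L

0.603 mg/L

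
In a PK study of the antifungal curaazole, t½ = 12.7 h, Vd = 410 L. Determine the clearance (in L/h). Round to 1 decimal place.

22.4 L/h

k = ln2 / t½ = 0.693147 / 12.7 = 0.05458 h⁻¹
CL = k × Vd = 0.05458 × 410 = 22.38 L/h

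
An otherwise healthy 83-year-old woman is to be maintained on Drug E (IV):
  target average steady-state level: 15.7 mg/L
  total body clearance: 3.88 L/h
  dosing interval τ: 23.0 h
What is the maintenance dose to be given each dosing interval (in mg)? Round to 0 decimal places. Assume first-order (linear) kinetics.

1401 mg

At steady state, Dose/τ = Css × CL.
Dose = Css × CL × τ = 15.7 × 3.880 × 23.0 = 1401 mg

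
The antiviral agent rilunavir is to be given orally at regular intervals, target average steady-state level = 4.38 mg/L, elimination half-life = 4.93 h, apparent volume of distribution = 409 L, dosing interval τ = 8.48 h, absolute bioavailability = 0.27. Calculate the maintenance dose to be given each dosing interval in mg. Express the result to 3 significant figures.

k = ln2 / t½ = 0.693147 / 4.93 = 0.1406 h⁻¹
CL = k × Vd = 0.1406 × 409 = 57.51 L/h
At steady state, F × (Dose/τ) = Css × CL.
Dose = Css × CL × τ / F = 4.38 × 57.51 × 8.48 / 0.27 = 7911 mg

7910 mg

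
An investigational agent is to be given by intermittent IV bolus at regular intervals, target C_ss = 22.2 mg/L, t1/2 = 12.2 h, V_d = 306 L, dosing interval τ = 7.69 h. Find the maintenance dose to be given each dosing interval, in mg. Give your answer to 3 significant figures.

2970 mg

k = ln2 / t½ = 0.693147 / 12.2 = 0.05682 h⁻¹
CL = k × Vd = 0.05682 × 306 = 17.39 L/h
At steady state, Dose/τ = Css × CL.
Dose = Css × CL × τ = 22.2 × 17.39 × 7.69 = 2969 mg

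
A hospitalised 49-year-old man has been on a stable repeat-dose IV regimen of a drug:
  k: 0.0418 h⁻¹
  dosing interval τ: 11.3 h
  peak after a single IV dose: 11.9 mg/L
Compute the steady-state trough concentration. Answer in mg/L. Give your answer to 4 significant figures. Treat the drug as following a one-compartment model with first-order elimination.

e^(−kτ) = e^(−0.04180 × 11.3) = 0.6235
Accumulation ratio R = 1 / (1 − e^(−kτ)) = 1 / (1 − 0.6235) = 2.656
Steady-state trough = C₀ × R × e^(−kτ) = 11.9 × 2.656 × 0.6235 = 19.71 mg/L

19.71 mg/L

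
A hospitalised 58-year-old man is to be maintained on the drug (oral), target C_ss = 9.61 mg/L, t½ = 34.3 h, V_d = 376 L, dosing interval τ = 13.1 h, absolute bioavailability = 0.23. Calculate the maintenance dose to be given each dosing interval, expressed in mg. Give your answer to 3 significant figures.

4160 mg

k = ln2 / t½ = 0.693147 / 34.3 = 0.02021 h⁻¹
CL = k × Vd = 0.02021 × 376 = 7.599 L/h
At steady state, F × (Dose/τ) = Css × CL.
Dose = Css × CL × τ / F = 9.61 × 7.599 × 13.1 / 0.23 = 4159 mg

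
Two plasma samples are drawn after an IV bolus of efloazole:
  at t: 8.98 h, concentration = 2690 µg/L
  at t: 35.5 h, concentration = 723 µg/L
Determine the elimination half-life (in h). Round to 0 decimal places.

k = ln(C₁/C₂) / (t₂ − t₁) = ln(2690/723) / (35.5 − 8.98)
  = 1.314 / 26.52 = 0.04955 h⁻¹
t½ = ln2 / k = 0.693147 / 0.04955 = 13.99 h

14 h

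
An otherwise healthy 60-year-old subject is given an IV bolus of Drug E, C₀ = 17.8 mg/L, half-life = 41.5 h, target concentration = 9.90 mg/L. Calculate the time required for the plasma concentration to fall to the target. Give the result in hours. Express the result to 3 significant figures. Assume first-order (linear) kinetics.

k = ln2 / t½ = 0.693147 / 41.5 = 0.01670 h⁻¹
t = ln(C₀ / C) / k = ln(17.80 / 9.90) / 0.01670
  = ln(1.798) / 0.01670 = 0.5867 / 0.01670 = 35.13 h

35.1 h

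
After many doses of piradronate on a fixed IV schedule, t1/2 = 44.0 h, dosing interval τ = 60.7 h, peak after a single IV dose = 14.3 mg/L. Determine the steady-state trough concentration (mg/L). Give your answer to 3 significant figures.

k = ln2 / t½ = 0.693147 / 44.0 = 0.01575 h⁻¹
e^(−kτ) = e^(−0.01575 × 60.7) = 0.3844
Accumulation ratio R = 1 / (1 − e^(−kτ)) = 1 / (1 − 0.3844) = 1.624
Steady-state trough = C₀ × R × e^(−kτ) = 14.3 × 1.624 × 0.3844 = 8.927 mg/L

8.93 mg/L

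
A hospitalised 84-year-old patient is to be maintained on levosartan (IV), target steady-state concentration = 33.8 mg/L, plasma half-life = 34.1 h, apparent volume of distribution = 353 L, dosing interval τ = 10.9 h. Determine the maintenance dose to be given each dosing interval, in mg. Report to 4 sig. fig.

2644 mg

k = ln2 / t½ = 0.693147 / 34.1 = 0.02033 h⁻¹
CL = k × Vd = 0.02033 × 353 = 7.176 L/h
At steady state, Dose/τ = Css × CL.
Dose = Css × CL × τ = 33.8 × 7.176 × 10.9 = 2644 mg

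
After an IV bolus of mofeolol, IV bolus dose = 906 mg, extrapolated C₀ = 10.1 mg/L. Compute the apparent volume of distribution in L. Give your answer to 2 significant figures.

Vd = Dose / C₀ = 906.0 / 10.1 = 89.70 L

90 L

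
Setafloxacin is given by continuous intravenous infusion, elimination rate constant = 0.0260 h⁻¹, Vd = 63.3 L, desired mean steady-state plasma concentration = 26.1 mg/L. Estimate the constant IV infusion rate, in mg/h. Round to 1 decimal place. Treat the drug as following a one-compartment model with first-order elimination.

43.0 mg/h

CL = k × Vd = 0.02600 × 63.3 = 1.646 L/h
At steady state, infusion rate R₀ = Css × CL = 26.1 × 1.646 = 42.96 mg/h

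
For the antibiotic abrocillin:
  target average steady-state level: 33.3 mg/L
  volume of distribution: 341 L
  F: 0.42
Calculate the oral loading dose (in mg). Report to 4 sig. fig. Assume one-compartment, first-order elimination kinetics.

27040 mg

LD = Css × Vd / F = 33.3 × 341 / 0.42 = 27040 mg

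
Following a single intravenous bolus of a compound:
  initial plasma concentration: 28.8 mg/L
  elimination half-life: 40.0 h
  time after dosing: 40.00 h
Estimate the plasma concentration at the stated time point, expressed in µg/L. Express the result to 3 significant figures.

k = ln2 / t½ = 0.693147 / 40.0 = 0.01733 h⁻¹
t / t½ = 40.00 / 40.0 = 1 half-lives
C = C₀ × (1/2)^1 = 28.80 × 0.5000 = 14.40 mg/L
Convert: 14.40 mg/L × 1000 = 14400 µg/L

14400 µg/L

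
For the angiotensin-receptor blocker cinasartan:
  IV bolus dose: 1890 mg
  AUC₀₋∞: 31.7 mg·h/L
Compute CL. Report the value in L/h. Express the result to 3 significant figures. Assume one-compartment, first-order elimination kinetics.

59.6 L/h

CL = Dose / AUC = 1890 / 31.7 = 59.62 L/h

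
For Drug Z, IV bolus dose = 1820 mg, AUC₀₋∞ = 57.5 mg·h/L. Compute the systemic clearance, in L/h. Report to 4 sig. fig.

CL = Dose / AUC = 1820 / 57.5 = 31.65 L/h

31.65 L/h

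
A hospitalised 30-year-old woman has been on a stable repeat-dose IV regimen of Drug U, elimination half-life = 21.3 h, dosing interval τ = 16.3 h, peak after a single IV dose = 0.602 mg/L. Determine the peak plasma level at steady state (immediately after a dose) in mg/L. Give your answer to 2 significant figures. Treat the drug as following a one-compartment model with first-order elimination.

k = ln2 / t½ = 0.693147 / 21.3 = 0.03254 h⁻¹
e^(−kτ) = e^(−0.03254 × 16.3) = 0.5884
Accumulation ratio R = 1 / (1 − e^(−kτ)) = 1 / (1 − 0.5884) = 2.430
Steady-state peak = C₀ × R = 0.602 × 2.430 = 1.463 mg/L

1.5 mg/L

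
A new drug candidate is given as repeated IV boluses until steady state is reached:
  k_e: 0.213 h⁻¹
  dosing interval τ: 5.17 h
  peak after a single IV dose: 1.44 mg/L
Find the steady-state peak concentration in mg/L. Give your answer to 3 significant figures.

2.16 mg/L

e^(−kτ) = e^(−0.2130 × 5.17) = 0.3325
Accumulation ratio R = 1 / (1 − e^(−kτ)) = 1 / (1 − 0.3325) = 1.498
Steady-state peak = C₀ × R = 1.44 × 1.498 = 2.157 mg/L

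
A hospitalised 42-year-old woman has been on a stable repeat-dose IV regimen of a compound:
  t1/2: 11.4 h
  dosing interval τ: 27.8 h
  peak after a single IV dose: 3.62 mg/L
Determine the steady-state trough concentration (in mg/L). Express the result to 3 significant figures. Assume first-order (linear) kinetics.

0.819 mg/L

k = ln2 / t½ = 0.693147 / 11.4 = 0.06080 h⁻¹
e^(−kτ) = e^(−0.06080 × 27.8) = 0.1845
Accumulation ratio R = 1 / (1 − e^(−kτ)) = 1 / (1 − 0.1845) = 1.226
Steady-state trough = C₀ × R × e^(−kτ) = 3.62 × 1.226 × 0.1845 = 0.8188 mg/L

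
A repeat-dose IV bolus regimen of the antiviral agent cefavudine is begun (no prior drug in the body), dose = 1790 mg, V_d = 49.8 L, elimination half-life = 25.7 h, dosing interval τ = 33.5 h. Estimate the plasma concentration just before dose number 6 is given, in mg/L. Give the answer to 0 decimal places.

C₀ per dose = Dose / Vd = 1790 / 49.8 = 35.94 mg/L
k = ln2 / t½ = 0.693147 / 25.7 = 0.02697 h⁻¹
Fraction remaining after one interval: r = e^(−kτ) = e^(−0.02697 × 33.5) = 0.4052
Before dose 6, 5 doses have been given (aged 1τ, 2τ, 3τ, 4τ, 5τ).
C_trough = C₀ × (r + r² + … + r^5) = C₀ × r(1−r^5)/(1−r)
        = 35.94 × 0.4052 × (1 − 0.01092) / (1 − 0.4052) = 24.22 mg/L

24 mg/L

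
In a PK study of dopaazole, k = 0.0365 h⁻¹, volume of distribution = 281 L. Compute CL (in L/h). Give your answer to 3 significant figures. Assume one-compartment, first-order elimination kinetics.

10.3 L/h

CL = k × Vd = 0.0365 × 281 = 10.26 L/h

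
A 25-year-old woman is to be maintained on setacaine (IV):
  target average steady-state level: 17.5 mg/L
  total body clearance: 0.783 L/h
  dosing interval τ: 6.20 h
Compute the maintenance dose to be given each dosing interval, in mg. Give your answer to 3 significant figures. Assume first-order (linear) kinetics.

85.0 mg

At steady state, Dose/τ = Css × CL.
Dose = Css × CL × τ = 17.5 × 0.7830 × 6.20 = 84.96 mg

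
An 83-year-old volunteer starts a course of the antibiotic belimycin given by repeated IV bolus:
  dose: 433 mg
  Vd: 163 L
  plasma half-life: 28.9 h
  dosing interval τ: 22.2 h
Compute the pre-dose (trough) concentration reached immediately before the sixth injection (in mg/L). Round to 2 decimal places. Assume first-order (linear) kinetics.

3.51 mg/L

C₀ per dose = Dose / Vd = 433 / 163 = 2.656 mg/L
k = ln2 / t½ = 0.693147 / 28.9 = 0.02398 h⁻¹
Fraction remaining after one interval: r = e^(−kτ) = e^(−0.02398 × 22.2) = 0.5872
Before dose 6, 5 doses have been given (aged 1τ, 2τ, 3τ, 4τ, 5τ).
C_trough = C₀ × (r + r² + … + r^5) = C₀ × r(1−r^5)/(1−r)
        = 2.656 × 0.5872 × (1 − 0.06981) / (1 − 0.5872) = 3.514 mg/L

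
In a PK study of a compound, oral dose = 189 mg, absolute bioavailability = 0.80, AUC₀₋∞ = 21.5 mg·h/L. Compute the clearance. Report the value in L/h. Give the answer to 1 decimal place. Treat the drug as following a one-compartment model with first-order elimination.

7.0 L/h

CL = F·Dose / AUC = 0.80 × 189 / 21.5 = 7.033 L/h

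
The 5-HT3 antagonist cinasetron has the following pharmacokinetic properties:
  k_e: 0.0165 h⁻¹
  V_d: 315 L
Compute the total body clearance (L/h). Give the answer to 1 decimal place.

5.2 L/h

CL = k × Vd = 0.0165 × 315 = 5.198 L/h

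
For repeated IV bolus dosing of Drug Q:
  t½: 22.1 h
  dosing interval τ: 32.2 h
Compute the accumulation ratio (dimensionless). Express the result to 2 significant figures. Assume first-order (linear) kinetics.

1.6

k = ln2 / t½ = 0.693147 / 22.1 = 0.03136 h⁻¹
e^(−kτ) = e^(−0.03136 × 32.2) = 0.3643
Accumulation ratio R = 1 / (1 − e^(−kτ)) = 1 / (1 − 0.3643) = 1.573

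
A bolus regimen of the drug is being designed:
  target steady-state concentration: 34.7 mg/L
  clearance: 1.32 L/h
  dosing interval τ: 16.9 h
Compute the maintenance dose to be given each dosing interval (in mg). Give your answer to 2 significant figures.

At steady state, Dose/τ = Css × CL.
Dose = Css × CL × τ = 34.7 × 1.320 × 16.9 = 774.1 mg

770 mg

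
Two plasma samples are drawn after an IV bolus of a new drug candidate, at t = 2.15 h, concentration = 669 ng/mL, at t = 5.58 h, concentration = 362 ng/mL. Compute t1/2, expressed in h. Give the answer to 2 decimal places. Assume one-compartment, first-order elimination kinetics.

k = ln(C₁/C₂) / (t₂ − t₁) = ln(669/362) / (5.58 − 2.15)
  = 0.6141 / 3.430 = 0.1790 h⁻¹
t½ = ln2 / k = 0.693147 / 0.1790 = 3.872 h

3.87 h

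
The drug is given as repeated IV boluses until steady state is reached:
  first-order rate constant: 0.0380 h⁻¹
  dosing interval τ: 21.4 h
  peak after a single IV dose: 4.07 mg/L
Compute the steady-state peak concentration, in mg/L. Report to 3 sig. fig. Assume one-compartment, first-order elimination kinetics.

7.31 mg/L

e^(−kτ) = e^(−0.03800 × 21.4) = 0.4434
Accumulation ratio R = 1 / (1 − e^(−kτ)) = 1 / (1 − 0.4434) = 1.797
Steady-state peak = C₀ × R = 4.07 × 1.797 = 7.314 mg/L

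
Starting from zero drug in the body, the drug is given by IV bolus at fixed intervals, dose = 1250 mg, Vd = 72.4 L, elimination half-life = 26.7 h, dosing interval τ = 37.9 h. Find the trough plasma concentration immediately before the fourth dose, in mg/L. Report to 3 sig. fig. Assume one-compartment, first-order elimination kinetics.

C₀ per dose = Dose / Vd = 1250 / 72.4 = 17.27 mg/L
k = ln2 / t½ = 0.693147 / 26.7 = 0.02596 h⁻¹
Fraction remaining after one interval: r = e^(−kτ) = e^(−0.02596 × 37.9) = 0.3739
Before dose 4, 3 doses have been given (aged 1τ, 2τ, 3τ).
C_trough = C₀ × (r + r² + … + r^3) = C₀ × r(1−r^3)/(1−r)
        = 17.27 × 0.3739 × (1 − 0.05227) / (1 − 0.3739) = 9.774 mg/L

9.77 mg/L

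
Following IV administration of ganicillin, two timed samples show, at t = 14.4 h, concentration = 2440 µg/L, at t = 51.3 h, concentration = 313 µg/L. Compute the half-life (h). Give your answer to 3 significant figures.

k = ln(C₁/C₂) / (t₂ − t₁) = ln(2440/313) / (51.3 − 14.4)
  = 2.054 / 36.90 = 0.05566 h⁻¹
t½ = ln2 / k = 0.693147 / 0.05566 = 12.45 h

12.5 h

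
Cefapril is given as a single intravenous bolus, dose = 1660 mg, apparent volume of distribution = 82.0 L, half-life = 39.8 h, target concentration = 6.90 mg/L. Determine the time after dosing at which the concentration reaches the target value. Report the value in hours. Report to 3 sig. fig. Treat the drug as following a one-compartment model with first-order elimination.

61.8 h

C₀ = Dose / Vd = 1660 / 82.0 = 20.24 mg/L
k = ln2 / t½ = 0.693147 / 39.8 = 0.01742 h⁻¹
t = ln(C₀ / C) / k = ln(20.24 / 6.90) / 0.01742
  = ln(2.933) / 0.01742 = 1.076 / 0.01742 = 61.77 h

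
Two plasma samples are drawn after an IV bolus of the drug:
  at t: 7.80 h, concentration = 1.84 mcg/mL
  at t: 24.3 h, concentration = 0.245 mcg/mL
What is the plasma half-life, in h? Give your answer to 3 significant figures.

5.67 h

k = ln(C₁/C₂) / (t₂ − t₁) = ln(1.84/0.245) / (24.3 − 7.80)
  = 2.016 / 16.50 = 0.1222 h⁻¹
t½ = ln2 / k = 0.693147 / 0.1222 = 5.672 h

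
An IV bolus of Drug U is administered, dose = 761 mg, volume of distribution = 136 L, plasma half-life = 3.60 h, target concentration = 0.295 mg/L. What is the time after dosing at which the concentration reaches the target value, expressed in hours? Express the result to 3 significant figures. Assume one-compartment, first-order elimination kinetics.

15.3 h

C₀ = Dose / Vd = 761.0 / 136 = 5.596 mg/L
k = ln2 / t½ = 0.693147 / 3.60 = 0.1925 h⁻¹
t = ln(C₀ / C) / k = ln(5.596 / 0.295) / 0.1925
  = ln(18.97) / 0.1925 = 2.943 / 0.1925 = 15.29 h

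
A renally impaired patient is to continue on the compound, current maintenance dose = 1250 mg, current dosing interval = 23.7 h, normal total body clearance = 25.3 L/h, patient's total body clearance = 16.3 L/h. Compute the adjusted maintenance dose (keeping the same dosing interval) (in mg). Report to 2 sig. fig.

810 mg

To keep the same average steady-state level, dosing rate must scale with clearance.
CL ratio = 16.3 / 25.3 = 0.6443
New dose (same interval) = 1250 × 0.6443 = 805.4 mg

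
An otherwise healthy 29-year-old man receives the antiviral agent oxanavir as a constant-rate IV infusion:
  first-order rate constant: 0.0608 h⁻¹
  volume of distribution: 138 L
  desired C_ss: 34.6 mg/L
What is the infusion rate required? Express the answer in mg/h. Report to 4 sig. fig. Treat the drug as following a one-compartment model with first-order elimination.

CL = k × Vd = 0.06080 × 138 = 8.390 L/h
At steady state, infusion rate R₀ = Css × CL = 34.6 × 8.390 = 290.3 mg/h

290.3 mg/h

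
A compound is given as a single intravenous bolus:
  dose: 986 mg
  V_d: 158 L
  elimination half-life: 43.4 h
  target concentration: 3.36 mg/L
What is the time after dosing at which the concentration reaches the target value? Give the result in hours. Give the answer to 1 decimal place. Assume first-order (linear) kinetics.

C₀ = Dose / Vd = 986.0 / 158 = 6.241 mg/L
k = ln2 / t½ = 0.693147 / 43.4 = 0.01597 h⁻¹
t = ln(C₀ / C) / k = ln(6.241 / 3.36) / 0.01597
  = ln(1.857) / 0.01597 = 0.6190 / 0.01597 = 38.76 h

38.8 h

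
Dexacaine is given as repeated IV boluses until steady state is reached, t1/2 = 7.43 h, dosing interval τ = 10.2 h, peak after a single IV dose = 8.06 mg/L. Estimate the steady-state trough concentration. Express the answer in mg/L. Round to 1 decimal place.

5.1 mg/L

k = ln2 / t½ = 0.693147 / 7.43 = 0.09329 h⁻¹
e^(−kτ) = e^(−0.09329 × 10.2) = 0.3861
Accumulation ratio R = 1 / (1 − e^(−kτ)) = 1 / (1 − 0.3861) = 1.629
Steady-state trough = C₀ × R × e^(−kτ) = 8.06 × 1.629 × 0.3861 = 5.069 mg/L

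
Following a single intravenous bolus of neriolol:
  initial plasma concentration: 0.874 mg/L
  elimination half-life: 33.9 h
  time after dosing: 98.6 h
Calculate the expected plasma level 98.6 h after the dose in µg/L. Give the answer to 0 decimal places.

k = ln2 / t½ = 0.693147 / 33.9 = 0.02045 h⁻¹
C = C₀ · e^(−k·t) = 0.8740 × e^(−0.02045 × 98.6)
  = 0.8740 × 0.1331 = 0.1163 mg/L
Convert: 0.1163 mg/L × 1000 = 116.3 µg/L

116 µg/L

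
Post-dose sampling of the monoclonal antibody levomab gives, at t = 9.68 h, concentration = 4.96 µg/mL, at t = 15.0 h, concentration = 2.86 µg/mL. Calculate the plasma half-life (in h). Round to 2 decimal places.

6.70 h

k = ln(C₁/C₂) / (t₂ − t₁) = ln(4.96/2.86) / (15.0 − 9.68)
  = 0.5506 / 5.320 = 0.1035 h⁻¹
t½ = ln2 / k = 0.693147 / 0.1035 = 6.697 h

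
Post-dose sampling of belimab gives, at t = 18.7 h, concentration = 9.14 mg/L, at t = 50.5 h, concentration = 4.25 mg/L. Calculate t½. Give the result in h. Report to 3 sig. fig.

k = ln(C₁/C₂) / (t₂ − t₁) = ln(9.14/4.25) / (50.5 − 18.7)
  = 0.7657 / 31.80 = 0.02408 h⁻¹
t½ = ln2 / k = 0.693147 / 0.02408 = 28.79 h

28.8 h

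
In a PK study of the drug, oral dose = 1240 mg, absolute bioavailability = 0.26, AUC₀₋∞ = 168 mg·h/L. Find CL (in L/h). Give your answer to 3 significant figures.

CL = F·Dose / AUC = 0.26 × 1240 / 168 = 1.919 L/h

1.92 L/h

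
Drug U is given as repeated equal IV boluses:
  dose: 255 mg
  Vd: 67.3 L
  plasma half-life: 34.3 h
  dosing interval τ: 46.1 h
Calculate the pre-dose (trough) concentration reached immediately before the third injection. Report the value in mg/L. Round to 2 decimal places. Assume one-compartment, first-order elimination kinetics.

2.08 mg/L

C₀ per dose = Dose / Vd = 255 / 67.3 = 3.789 mg/L
k = ln2 / t½ = 0.693147 / 34.3 = 0.02021 h⁻¹
Fraction remaining after one interval: r = e^(−kτ) = e^(−0.02021 × 46.1) = 0.3939
Before dose 3, 2 doses have been given (aged 1τ, 2τ).
C_trough = C₀ × (r + r²) = 3.789 × (0.3939 + 0.1552) = 2.081 mg/L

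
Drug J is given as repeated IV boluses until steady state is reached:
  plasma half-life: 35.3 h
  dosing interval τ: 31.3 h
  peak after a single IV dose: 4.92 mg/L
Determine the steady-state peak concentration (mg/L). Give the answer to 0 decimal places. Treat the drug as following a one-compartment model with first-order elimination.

11 mg/L

k = ln2 / t½ = 0.693147 / 35.3 = 0.01964 h⁻¹
e^(−kτ) = e^(−0.01964 × 31.3) = 0.5408
Accumulation ratio R = 1 / (1 − e^(−kτ)) = 1 / (1 − 0.5408) = 2.178
Steady-state peak = C₀ × R = 4.92 × 2.178 = 10.72 mg/L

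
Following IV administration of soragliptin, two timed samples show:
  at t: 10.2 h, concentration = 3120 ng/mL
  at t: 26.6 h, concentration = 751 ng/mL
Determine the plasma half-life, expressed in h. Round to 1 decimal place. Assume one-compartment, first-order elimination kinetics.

k = ln(C₁/C₂) / (t₂ − t₁) = ln(3120/751) / (26.6 − 10.2)
  = 1.424 / 16.40 = 0.08683 h⁻¹
t½ = ln2 / k = 0.693147 / 0.08683 = 7.983 h

8.0 h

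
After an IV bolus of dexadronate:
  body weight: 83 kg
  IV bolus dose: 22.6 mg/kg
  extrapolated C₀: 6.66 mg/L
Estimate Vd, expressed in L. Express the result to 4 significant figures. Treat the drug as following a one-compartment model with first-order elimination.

Dose = 22.6 × 83 = 1876 mg
Vd = Dose / C₀ = 1876 / 6.66 = 281.7 L

281.7 L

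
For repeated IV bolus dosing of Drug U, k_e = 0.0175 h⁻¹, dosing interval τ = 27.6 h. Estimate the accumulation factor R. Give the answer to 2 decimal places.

2.61

e^(−kτ) = e^(−0.01750 × 27.6) = 0.6169
Accumulation ratio R = 1 / (1 − e^(−kτ)) = 1 / (1 − 0.6169) = 2.610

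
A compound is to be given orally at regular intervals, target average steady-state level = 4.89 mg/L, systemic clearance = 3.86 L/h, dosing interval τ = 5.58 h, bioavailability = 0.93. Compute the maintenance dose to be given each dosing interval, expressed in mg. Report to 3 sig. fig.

113 mg

At steady state, F × (Dose/τ) = Css × CL.
Dose = Css × CL × τ / F = 4.89 × 3.860 × 5.58 / 0.93 = 113.3 mg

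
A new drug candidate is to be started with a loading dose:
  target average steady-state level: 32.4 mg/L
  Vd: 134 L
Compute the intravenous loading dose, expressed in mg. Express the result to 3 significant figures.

4340 mg

LD = Css × Vd = 32.4 × 134 = 4342 mg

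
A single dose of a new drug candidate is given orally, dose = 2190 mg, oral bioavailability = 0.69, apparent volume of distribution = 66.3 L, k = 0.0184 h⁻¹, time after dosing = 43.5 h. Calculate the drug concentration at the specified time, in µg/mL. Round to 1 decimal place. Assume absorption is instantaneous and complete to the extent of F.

Amount reaching circulation = F × Dose = 0.69 × 2190 = 1511 mg
C₀ = F·Dose / Vd = 1511 / 66.3 = 22.79 mg/L
C = C₀ · e^(−k·t) = 22.79 × e^(−0.01840 × 43.5)
  = 22.79 × 0.4491 = 10.23 mg/L
(10.23 mg/L = 10.23 µg/mL)

10.2 µg/mL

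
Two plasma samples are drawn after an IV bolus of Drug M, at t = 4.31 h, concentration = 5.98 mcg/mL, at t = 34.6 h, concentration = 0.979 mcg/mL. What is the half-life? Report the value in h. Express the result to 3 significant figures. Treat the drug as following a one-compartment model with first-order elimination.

k = ln(C₁/C₂) / (t₂ − t₁) = ln(5.98/0.979) / (34.6 − 4.31)
  = 1.810 / 30.29 = 0.05976 h⁻¹
t½ = ln2 / k = 0.693147 / 0.05976 = 11.60 h

11.6 h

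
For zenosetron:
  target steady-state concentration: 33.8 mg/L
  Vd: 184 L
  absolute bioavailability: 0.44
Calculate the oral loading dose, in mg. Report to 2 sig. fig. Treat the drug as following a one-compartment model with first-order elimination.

14000 mg

LD = Css × Vd / F = 33.8 × 184 / 0.44 = 14130 mg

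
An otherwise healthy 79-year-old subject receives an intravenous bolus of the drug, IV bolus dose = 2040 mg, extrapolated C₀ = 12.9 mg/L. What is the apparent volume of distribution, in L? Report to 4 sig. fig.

158.1 L

Vd = Dose / C₀ = 2040 / 12.9 = 158.1 L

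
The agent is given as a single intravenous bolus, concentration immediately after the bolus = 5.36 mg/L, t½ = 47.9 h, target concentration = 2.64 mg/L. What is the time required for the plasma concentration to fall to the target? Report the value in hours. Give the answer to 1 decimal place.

48.9 h

k = ln2 / t½ = 0.693147 / 47.9 = 0.01447 h⁻¹
t = ln(C₀ / C) / k = ln(5.360 / 2.64) / 0.01447
  = ln(2.030) / 0.01447 = 0.7080 / 0.01447 = 48.93 h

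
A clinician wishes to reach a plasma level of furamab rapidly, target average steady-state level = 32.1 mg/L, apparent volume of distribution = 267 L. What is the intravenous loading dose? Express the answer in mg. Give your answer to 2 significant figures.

LD = Css × Vd = 32.1 × 267 = 8571 mg

8600 mg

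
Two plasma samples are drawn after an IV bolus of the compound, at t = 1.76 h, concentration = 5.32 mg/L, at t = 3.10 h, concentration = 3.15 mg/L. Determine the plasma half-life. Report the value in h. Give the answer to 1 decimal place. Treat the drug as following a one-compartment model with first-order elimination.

k = ln(C₁/C₂) / (t₂ − t₁) = ln(5.32/3.15) / (3.10 − 1.76)
  = 0.5241 / 1.340 = 0.3911 h⁻¹
t½ = ln2 / k = 0.693147 / 0.3911 = 1.772 h

1.8 h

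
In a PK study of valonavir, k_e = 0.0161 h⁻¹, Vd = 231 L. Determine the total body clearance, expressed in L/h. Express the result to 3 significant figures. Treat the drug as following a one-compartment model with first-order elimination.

3.72 L/h

CL = k × Vd = 0.0161 × 231 = 3.719 L/h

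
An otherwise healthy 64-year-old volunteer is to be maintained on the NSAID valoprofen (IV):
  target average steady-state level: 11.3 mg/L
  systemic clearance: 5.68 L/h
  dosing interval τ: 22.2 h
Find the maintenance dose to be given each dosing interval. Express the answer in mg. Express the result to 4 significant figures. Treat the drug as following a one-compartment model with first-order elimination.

At steady state, Dose/τ = Css × CL.
Dose = Css × CL × τ = 11.3 × 5.680 × 22.2 = 1425 mg

1425 mg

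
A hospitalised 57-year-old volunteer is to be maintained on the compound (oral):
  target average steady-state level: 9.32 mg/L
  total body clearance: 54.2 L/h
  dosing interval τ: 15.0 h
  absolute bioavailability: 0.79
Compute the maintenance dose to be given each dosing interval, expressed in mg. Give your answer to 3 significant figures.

9590 mg

At steady state, F × (Dose/τ) = Css × CL.
Dose = Css × CL × τ / F = 9.32 × 54.20 × 15.0 / 0.79 = 9591 mg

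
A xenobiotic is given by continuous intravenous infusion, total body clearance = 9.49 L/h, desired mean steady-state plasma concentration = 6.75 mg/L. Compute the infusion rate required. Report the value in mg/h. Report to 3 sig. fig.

64.1 mg/h

At steady state, infusion rate R₀ = Css × CL = 6.75 × 9.490 = 64.06 mg/h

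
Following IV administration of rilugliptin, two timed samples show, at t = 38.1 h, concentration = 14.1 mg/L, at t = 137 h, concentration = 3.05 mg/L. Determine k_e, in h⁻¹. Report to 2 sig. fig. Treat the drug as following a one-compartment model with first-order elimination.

0.015 h⁻¹

k = ln(C₁/C₂) / (t₂ − t₁) = ln(14.1/3.05) / (137 − 38.1)
  = 1.531 / 98.90 = 0.01548 h⁻¹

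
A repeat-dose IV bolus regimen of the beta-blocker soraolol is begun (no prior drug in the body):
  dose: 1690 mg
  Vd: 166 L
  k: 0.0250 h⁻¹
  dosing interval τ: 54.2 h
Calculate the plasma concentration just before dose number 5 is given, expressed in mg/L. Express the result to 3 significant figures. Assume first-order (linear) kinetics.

3.52 mg/L

C₀ per dose = Dose / Vd = 1690 / 166 = 10.18 mg/L
Fraction remaining after one interval: r = e^(−kτ) = e^(−0.02500 × 54.2) = 0.2579
Before dose 5, 4 doses have been given (aged 1τ, 2τ, 3τ, 4τ).
C_trough = C₀ × (r + r² + … + r^4) = C₀ × r(1−r^4)/(1−r)
        = 10.18 × 0.2579 × (1 − 0.004424) / (1 − 0.2579) = 3.522 mg/L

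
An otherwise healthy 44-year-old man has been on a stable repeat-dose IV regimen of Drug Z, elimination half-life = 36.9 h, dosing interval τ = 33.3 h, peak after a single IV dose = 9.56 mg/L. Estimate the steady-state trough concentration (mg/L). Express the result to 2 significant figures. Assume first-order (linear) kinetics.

k = ln2 / t½ = 0.693147 / 36.9 = 0.01878 h⁻¹
e^(−kτ) = e^(−0.01878 × 33.3) = 0.5351
Accumulation ratio R = 1 / (1 − e^(−kτ)) = 1 / (1 − 0.5351) = 2.151
Steady-state trough = C₀ × R × e^(−kτ) = 9.56 × 2.151 × 0.5351 = 11.00 mg/L

11 mg/L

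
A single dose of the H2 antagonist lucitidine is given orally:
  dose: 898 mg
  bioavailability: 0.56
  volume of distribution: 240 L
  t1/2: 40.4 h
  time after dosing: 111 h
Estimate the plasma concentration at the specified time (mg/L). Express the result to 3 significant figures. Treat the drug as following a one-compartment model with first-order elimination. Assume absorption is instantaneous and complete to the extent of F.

0.312 mg/L

Amount reaching circulation = F × Dose = 0.56 × 898.0 = 502.9 mg
C₀ = F·Dose / Vd = 502.9 / 240 = 2.095 mg/L
k = ln2 / t½ = 0.693147 / 40.4 = 0.01716 h⁻¹
C = C₀ · e^(−k·t) = 2.095 × e^(−0.01716 × 111)
  = 2.095 × 0.1489 = 0.3119 mg/L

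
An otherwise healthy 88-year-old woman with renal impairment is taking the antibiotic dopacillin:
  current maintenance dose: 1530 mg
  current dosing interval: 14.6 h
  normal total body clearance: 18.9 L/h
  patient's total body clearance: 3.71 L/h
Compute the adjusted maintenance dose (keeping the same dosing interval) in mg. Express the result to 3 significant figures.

300 mg

To keep the same average steady-state level, dosing rate must scale with clearance.
CL ratio = 3.71 / 18.9 = 0.1963
New dose (same interval) = 1530 × 0.1963 = 300.3 mg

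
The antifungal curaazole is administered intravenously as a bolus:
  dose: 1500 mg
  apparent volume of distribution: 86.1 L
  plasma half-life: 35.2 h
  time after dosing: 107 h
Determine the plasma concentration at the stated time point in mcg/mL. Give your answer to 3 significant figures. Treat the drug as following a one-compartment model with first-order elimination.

C₀ = Dose / Vd = 1500 / 86.1 = 17.42 mg/L
k = ln2 / t½ = 0.693147 / 35.2 = 0.01969 h⁻¹
C = C₀ · e^(−k·t) = 17.42 × e^(−0.01969 × 107)
  = 17.42 × 0.1216 = 2.118 mg/L
(2.118 mg/L = 2.118 mcg/mL)

2.12 mcg/mL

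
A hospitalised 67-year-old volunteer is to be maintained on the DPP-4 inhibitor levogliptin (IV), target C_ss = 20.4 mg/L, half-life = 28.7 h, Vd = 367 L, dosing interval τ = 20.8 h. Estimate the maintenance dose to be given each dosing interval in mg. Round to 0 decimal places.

3761 mg

k = ln2 / t½ = 0.693147 / 28.7 = 0.02415 h⁻¹
CL = k × Vd = 0.02415 × 367 = 8.863 L/h
At steady state, Dose/τ = Css × CL.
Dose = Css × CL × τ = 20.4 × 8.863 × 20.8 = 3761 mg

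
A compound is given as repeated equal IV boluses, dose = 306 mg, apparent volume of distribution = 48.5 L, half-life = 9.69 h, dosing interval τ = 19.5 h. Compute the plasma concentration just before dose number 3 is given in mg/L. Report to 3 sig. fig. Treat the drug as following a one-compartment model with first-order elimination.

1.95 mg/L

C₀ per dose = Dose / Vd = 306 / 48.5 = 6.309 mg/L
k = ln2 / t½ = 0.693147 / 9.69 = 0.07153 h⁻¹
Fraction remaining after one interval: r = e^(−kτ) = e^(−0.07153 × 19.5) = 0.2479
Before dose 3, 2 doses have been given (aged 1τ, 2τ).
C_trough = C₀ × (r + r²) = 6.309 × (0.2479 + 0.06145) = 1.952 mg/L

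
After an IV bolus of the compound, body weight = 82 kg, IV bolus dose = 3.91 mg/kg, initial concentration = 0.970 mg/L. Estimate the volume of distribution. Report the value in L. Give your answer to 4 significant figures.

330.5 L

Dose = 3.91 × 82 = 320.6 mg
Vd = Dose / C₀ = 320.6 / 0.970 = 330.5 L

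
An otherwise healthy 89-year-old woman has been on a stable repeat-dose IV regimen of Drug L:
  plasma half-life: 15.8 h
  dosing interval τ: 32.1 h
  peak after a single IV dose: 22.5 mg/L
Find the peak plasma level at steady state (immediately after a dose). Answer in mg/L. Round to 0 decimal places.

30 mg/L

k = ln2 / t½ = 0.693147 / 15.8 = 0.04387 h⁻¹
e^(−kτ) = e^(−0.04387 × 32.1) = 0.2446
Accumulation ratio R = 1 / (1 − e^(−kτ)) = 1 / (1 − 0.2446) = 1.324
Steady-state peak = C₀ × R = 22.5 × 1.324 = 29.79 mg/L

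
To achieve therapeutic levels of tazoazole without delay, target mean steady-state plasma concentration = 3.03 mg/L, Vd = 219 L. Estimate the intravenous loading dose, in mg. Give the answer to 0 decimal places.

664 mg

LD = Css × Vd = 3.03 × 219 = 663.6 mg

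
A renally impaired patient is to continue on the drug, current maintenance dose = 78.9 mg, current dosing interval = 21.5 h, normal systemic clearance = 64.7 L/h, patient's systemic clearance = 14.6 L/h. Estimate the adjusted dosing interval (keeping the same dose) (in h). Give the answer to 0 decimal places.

To keep the same average steady-state level, dosing rate must scale with clearance.
CL ratio = 14.6 / 64.7 = 0.2257
New interval (same dose) = 21.5 / 0.2257 = 95.26 h

95 h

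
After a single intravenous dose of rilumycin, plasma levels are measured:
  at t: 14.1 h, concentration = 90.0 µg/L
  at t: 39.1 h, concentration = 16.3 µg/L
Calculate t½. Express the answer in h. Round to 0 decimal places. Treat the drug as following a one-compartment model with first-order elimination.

k = ln(C₁/C₂) / (t₂ − t₁) = ln(90.0/16.3) / (39.1 − 14.1)
  = 1.709 / 25.00 = 0.06836 h⁻¹
t½ = ln2 / k = 0.693147 / 0.06836 = 10.14 h

10 h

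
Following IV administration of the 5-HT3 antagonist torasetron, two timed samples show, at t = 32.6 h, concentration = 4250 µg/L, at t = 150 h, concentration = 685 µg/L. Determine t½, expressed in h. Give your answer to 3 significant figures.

k = ln(C₁/C₂) / (t₂ − t₁) = ln(4250/685) / (150 − 32.6)
  = 1.825 / 117.4 = 0.01555 h⁻¹
t½ = ln2 / k = 0.693147 / 0.01555 = 44.58 h

44.6 h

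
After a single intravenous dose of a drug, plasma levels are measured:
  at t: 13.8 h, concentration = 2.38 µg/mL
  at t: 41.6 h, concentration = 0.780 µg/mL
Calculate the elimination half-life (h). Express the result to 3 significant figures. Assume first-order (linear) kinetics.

17.3 h

k = ln(C₁/C₂) / (t₂ − t₁) = ln(2.38/0.780) / (41.6 − 13.8)
  = 1.116 / 27.80 = 0.04014 h⁻¹
t½ = ln2 / k = 0.693147 / 0.04014 = 17.27 h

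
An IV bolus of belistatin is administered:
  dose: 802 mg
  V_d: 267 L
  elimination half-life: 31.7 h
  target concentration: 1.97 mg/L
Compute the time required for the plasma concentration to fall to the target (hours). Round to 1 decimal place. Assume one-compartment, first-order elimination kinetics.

19.3 h

C₀ = Dose / Vd = 802.0 / 267 = 3.004 mg/L
k = ln2 / t½ = 0.693147 / 31.7 = 0.02187 h⁻¹
t = ln(C₀ / C) / k = ln(3.004 / 1.97) / 0.02187
  = ln(1.525) / 0.02187 = 0.4220 / 0.02187 = 19.30 h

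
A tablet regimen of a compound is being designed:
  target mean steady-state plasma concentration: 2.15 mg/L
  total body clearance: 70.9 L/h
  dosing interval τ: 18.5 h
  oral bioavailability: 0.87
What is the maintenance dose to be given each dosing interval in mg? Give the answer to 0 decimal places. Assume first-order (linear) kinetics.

At steady state, F × (Dose/τ) = Css × CL.
Dose = Css × CL × τ / F = 2.15 × 70.90 × 18.5 / 0.87 = 3241 mg

3241 mg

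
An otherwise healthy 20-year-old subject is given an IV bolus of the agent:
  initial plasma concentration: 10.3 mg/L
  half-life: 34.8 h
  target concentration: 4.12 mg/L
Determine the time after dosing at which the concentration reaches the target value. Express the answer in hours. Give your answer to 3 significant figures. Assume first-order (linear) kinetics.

46.0 h

k = ln2 / t½ = 0.693147 / 34.8 = 0.01992 h⁻¹
t = ln(C₀ / C) / k = ln(10.30 / 4.12) / 0.01992
  = ln(2.500) / 0.01992 = 0.9163 / 0.01992 = 46.00 h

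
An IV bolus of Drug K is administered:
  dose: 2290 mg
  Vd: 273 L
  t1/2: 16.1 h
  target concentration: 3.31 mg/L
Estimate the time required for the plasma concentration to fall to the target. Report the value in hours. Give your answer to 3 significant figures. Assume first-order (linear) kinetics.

21.6 h

C₀ = Dose / Vd = 2290 / 273 = 8.388 mg/L
k = ln2 / t½ = 0.693147 / 16.1 = 0.04305 h⁻¹
t = ln(C₀ / C) / k = ln(8.388 / 3.31) / 0.04305
  = ln(2.534) / 0.04305 = 0.9298 / 0.04305 = 21.60 h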